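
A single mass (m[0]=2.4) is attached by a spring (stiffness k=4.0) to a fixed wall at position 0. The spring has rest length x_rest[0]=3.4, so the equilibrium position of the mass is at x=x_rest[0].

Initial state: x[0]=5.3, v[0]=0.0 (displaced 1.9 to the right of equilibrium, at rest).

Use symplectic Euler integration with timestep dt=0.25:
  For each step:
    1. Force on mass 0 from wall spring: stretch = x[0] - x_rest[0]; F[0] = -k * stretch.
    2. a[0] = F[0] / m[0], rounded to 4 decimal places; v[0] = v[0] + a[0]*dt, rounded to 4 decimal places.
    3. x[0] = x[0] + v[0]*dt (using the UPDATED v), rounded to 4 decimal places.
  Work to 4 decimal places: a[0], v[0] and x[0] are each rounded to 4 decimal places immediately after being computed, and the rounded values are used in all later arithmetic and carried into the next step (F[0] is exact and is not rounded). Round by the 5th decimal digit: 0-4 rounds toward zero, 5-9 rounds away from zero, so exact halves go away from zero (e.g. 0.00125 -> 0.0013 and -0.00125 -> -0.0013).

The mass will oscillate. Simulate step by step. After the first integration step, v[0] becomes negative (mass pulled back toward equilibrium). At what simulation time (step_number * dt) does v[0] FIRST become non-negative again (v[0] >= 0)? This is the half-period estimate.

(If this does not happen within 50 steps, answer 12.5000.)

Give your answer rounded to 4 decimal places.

Answer: 2.5000

Derivation:
Step 0: x=[5.3000] v=[0.0000]
Step 1: x=[5.1021] v=[-0.7917]
Step 2: x=[4.7269] v=[-1.5009]
Step 3: x=[4.2135] v=[-2.0538]
Step 4: x=[3.6153] v=[-2.3928]
Step 5: x=[2.9947] v=[-2.4825]
Step 6: x=[2.4163] v=[-2.3136]
Step 7: x=[1.9404] v=[-1.9037]
Step 8: x=[1.6165] v=[-1.2955]
Step 9: x=[1.4784] v=[-0.5524]
Step 10: x=[1.5405] v=[0.2483]
First v>=0 after going negative at step 10, time=2.5000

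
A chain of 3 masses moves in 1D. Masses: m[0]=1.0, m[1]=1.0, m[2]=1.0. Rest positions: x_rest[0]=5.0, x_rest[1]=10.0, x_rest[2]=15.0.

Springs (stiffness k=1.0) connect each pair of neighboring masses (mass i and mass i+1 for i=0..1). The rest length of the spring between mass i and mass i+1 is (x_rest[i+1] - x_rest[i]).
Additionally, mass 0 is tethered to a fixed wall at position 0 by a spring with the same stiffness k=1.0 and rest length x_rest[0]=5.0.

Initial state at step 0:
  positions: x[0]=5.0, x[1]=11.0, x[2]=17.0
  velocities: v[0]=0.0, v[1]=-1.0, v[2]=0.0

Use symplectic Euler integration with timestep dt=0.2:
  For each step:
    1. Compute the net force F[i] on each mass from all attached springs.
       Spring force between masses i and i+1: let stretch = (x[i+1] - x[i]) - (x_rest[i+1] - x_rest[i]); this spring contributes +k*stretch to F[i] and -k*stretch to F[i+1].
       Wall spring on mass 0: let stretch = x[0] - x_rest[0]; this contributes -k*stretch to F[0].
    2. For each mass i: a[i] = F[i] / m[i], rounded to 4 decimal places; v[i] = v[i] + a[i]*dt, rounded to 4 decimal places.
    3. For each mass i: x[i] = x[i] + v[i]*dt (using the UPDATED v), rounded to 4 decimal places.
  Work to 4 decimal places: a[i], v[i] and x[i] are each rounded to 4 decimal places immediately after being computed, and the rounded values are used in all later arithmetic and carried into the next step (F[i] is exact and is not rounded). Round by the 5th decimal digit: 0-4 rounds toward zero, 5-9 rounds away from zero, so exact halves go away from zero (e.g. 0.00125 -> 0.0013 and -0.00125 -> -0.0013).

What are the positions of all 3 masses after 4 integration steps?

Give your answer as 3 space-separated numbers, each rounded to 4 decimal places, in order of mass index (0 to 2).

Answer: 5.2812 10.3483 16.5492

Derivation:
Step 0: x=[5.0000 11.0000 17.0000] v=[0.0000 -1.0000 0.0000]
Step 1: x=[5.0400 10.8000 16.9600] v=[0.2000 -1.0000 -0.2000]
Step 2: x=[5.1088 10.6160 16.8736] v=[0.3440 -0.9200 -0.4320]
Step 3: x=[5.1935 10.4620 16.7369] v=[0.4237 -0.7699 -0.6835]
Step 4: x=[5.2812 10.3483 16.5492] v=[0.4387 -0.5686 -0.9385]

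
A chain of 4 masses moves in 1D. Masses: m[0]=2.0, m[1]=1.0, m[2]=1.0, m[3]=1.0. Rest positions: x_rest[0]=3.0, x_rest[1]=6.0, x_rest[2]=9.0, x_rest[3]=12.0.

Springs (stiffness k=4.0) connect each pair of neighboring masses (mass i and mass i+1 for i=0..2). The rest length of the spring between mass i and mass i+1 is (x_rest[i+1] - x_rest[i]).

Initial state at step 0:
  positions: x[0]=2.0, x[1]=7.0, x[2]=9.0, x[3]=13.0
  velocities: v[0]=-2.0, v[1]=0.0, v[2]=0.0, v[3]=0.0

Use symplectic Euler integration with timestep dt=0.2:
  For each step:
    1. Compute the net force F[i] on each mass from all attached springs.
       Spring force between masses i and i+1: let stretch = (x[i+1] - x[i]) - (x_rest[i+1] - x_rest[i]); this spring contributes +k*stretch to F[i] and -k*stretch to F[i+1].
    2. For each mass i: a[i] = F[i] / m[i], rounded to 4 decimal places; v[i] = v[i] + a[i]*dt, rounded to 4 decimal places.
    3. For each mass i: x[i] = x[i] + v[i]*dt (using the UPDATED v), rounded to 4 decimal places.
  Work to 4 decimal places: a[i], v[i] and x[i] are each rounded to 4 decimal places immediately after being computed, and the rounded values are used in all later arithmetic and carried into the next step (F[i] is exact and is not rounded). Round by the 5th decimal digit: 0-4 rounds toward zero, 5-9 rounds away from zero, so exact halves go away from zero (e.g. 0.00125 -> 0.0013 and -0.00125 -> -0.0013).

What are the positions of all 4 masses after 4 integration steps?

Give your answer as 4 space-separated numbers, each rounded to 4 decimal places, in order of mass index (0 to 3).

Step 0: x=[2.0000 7.0000 9.0000 13.0000] v=[-2.0000 0.0000 0.0000 0.0000]
Step 1: x=[1.7600 6.5200 9.3200 12.8400] v=[-1.2000 -2.4000 1.6000 -0.8000]
Step 2: x=[1.6608 5.7264 9.7552 12.5968] v=[-0.4960 -3.9680 2.1760 -1.2160]
Step 3: x=[1.6468 4.9269 10.0004 12.3789] v=[-0.0698 -3.9974 1.2262 -1.0893]
Step 4: x=[1.6552 4.4144 9.8144 12.2605] v=[0.0422 -2.5627 -0.9298 -0.5921]

Answer: 1.6552 4.4144 9.8144 12.2605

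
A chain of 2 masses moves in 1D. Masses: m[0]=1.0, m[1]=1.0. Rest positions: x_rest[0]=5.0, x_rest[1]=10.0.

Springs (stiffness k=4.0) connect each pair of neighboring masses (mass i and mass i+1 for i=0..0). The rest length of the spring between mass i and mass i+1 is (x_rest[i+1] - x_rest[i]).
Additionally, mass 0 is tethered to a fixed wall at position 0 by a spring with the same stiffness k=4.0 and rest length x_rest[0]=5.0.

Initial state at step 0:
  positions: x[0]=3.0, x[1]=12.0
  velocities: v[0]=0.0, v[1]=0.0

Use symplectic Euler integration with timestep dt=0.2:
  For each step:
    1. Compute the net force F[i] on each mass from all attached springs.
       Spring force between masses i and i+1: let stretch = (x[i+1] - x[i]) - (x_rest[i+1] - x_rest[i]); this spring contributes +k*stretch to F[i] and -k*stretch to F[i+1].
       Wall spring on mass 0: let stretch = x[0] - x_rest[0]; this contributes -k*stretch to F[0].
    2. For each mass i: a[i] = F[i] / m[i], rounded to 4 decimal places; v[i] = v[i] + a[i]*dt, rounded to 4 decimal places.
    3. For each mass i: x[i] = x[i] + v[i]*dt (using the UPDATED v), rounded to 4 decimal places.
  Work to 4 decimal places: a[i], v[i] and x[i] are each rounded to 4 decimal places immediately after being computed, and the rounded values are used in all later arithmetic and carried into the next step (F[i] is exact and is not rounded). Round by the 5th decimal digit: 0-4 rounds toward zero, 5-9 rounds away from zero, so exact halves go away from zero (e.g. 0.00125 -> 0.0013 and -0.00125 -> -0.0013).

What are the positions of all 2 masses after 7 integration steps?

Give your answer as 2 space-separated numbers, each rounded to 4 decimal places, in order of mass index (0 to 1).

Answer: 4.3363 10.1914

Derivation:
Step 0: x=[3.0000 12.0000] v=[0.0000 0.0000]
Step 1: x=[3.9600 11.3600] v=[4.8000 -3.2000]
Step 2: x=[5.4704 10.3360] v=[7.5520 -5.1200]
Step 3: x=[6.8840 9.3335] v=[7.0682 -5.0125]
Step 4: x=[7.5881 8.7391] v=[3.5206 -2.9721]
Step 5: x=[7.2623 8.7605] v=[-1.6291 0.1071]
Step 6: x=[6.0142 9.3422] v=[-6.2404 2.9085]
Step 7: x=[4.3363 10.1914] v=[-8.3894 4.2461]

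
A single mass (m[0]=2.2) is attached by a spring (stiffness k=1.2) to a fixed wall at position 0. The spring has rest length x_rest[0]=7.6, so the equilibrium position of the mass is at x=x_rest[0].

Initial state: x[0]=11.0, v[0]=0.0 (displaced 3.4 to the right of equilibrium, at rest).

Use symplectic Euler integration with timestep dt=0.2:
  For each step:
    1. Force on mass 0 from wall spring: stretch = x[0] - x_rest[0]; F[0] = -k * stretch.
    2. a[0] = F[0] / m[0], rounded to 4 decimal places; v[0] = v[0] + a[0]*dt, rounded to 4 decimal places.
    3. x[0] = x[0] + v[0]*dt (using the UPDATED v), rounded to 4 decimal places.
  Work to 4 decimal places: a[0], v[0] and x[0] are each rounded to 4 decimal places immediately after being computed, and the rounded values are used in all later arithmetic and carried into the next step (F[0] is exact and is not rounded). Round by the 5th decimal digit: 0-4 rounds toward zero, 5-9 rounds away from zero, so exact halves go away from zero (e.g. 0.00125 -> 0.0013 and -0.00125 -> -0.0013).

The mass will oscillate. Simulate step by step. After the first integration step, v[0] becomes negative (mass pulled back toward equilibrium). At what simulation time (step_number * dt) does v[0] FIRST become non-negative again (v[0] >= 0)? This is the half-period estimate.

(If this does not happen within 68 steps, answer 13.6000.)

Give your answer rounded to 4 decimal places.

Answer: 4.4000

Derivation:
Step 0: x=[11.0000] v=[0.0000]
Step 1: x=[10.9258] v=[-0.3709]
Step 2: x=[10.7791] v=[-0.7337]
Step 3: x=[10.5630] v=[-1.0805]
Step 4: x=[10.2823] v=[-1.4037]
Step 5: x=[9.9430] v=[-1.6963]
Step 6: x=[9.5526] v=[-1.9519]
Step 7: x=[9.1196] v=[-2.1649]
Step 8: x=[8.6535] v=[-2.3307]
Step 9: x=[8.1644] v=[-2.4456]
Step 10: x=[7.6630] v=[-2.5072]
Step 11: x=[7.1602] v=[-2.5141]
Step 12: x=[6.6670] v=[-2.4661]
Step 13: x=[6.1941] v=[-2.3643]
Step 14: x=[5.7519] v=[-2.2109]
Step 15: x=[5.3500] v=[-2.0093]
Step 16: x=[4.9972] v=[-1.7638]
Step 17: x=[4.7012] v=[-1.4799]
Step 18: x=[4.4685] v=[-1.1637]
Step 19: x=[4.3041] v=[-0.8221]
Step 20: x=[4.2116] v=[-0.4625]
Step 21: x=[4.1930] v=[-0.0929]
Step 22: x=[4.2488] v=[0.2788]
First v>=0 after going negative at step 22, time=4.4000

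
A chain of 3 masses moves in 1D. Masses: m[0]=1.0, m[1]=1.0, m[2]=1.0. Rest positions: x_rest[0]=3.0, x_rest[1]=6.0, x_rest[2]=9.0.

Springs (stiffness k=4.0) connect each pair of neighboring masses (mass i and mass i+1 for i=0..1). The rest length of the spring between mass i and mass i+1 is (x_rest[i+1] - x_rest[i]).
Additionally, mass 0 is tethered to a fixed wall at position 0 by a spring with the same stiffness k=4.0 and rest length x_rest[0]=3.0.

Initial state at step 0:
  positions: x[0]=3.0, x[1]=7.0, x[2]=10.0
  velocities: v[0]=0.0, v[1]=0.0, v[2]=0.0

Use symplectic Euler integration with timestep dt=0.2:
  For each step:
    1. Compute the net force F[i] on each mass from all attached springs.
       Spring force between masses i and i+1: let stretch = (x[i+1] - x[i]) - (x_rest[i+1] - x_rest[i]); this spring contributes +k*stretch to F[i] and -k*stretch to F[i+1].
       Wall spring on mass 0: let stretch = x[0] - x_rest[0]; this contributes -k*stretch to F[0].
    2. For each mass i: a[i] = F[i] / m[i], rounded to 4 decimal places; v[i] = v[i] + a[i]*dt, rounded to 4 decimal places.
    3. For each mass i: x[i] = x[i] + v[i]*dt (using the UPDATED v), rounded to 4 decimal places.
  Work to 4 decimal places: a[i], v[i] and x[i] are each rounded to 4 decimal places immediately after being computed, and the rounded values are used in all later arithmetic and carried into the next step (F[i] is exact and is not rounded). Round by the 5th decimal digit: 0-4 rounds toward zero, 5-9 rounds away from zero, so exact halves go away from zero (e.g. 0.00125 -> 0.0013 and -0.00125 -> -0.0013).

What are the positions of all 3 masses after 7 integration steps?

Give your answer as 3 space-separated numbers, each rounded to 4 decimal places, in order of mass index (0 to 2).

Answer: 3.0729 6.4899 8.9940

Derivation:
Step 0: x=[3.0000 7.0000 10.0000] v=[0.0000 0.0000 0.0000]
Step 1: x=[3.1600 6.8400 10.0000] v=[0.8000 -0.8000 0.0000]
Step 2: x=[3.4032 6.5968 9.9744] v=[1.2160 -1.2160 -0.1280]
Step 3: x=[3.6129 6.3830 9.8884] v=[1.0483 -1.0688 -0.4301]
Step 4: x=[3.6877 6.2869 9.7215] v=[0.3741 -0.4806 -0.8344]
Step 5: x=[3.5884 6.3244 9.4851] v=[-0.4967 0.1877 -1.1821]
Step 6: x=[3.3527 6.4299 9.2230] v=[-1.1786 0.5275 -1.3107]
Step 7: x=[3.0729 6.4899 8.9940] v=[-1.3990 0.3002 -1.1452]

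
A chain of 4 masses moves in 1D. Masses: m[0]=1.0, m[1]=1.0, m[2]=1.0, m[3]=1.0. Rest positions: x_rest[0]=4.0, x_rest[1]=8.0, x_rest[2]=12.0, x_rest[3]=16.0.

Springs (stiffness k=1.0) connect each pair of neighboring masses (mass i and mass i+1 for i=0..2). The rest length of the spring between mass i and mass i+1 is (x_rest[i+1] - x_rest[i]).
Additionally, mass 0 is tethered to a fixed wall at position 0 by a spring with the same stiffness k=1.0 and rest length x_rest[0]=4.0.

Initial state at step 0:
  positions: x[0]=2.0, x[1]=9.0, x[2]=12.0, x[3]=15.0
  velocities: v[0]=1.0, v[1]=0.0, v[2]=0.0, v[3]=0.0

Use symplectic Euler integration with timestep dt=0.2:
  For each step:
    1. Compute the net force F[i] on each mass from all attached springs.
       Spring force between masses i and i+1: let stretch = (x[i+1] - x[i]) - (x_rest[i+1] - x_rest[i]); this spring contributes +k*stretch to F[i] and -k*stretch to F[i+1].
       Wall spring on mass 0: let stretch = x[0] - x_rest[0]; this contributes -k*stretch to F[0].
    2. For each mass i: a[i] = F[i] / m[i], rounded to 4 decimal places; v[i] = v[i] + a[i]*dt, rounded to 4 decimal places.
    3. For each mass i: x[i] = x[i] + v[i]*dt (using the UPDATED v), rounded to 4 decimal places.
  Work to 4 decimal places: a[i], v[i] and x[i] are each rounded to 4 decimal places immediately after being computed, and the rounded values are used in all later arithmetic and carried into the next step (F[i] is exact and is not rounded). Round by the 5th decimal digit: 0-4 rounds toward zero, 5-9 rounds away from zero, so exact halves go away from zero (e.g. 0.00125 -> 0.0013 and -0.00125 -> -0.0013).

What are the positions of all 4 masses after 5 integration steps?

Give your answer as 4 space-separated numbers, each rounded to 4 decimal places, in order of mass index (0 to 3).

Step 0: x=[2.0000 9.0000 12.0000 15.0000] v=[1.0000 0.0000 0.0000 0.0000]
Step 1: x=[2.4000 8.8400 12.0000 15.0400] v=[2.0000 -0.8000 0.0000 0.2000]
Step 2: x=[2.9616 8.5488 11.9952 15.1184] v=[2.8080 -1.4560 -0.0240 0.3920]
Step 3: x=[3.6282 8.1720 11.9775 15.2319] v=[3.3331 -1.8842 -0.0886 0.5674]
Step 4: x=[4.3314 7.7656 11.9377 15.3752] v=[3.5162 -2.0319 -0.1988 0.7165]
Step 5: x=[4.9988 7.3887 11.8686 15.5410] v=[3.3368 -1.8843 -0.3457 0.8290]

Answer: 4.9988 7.3887 11.8686 15.5410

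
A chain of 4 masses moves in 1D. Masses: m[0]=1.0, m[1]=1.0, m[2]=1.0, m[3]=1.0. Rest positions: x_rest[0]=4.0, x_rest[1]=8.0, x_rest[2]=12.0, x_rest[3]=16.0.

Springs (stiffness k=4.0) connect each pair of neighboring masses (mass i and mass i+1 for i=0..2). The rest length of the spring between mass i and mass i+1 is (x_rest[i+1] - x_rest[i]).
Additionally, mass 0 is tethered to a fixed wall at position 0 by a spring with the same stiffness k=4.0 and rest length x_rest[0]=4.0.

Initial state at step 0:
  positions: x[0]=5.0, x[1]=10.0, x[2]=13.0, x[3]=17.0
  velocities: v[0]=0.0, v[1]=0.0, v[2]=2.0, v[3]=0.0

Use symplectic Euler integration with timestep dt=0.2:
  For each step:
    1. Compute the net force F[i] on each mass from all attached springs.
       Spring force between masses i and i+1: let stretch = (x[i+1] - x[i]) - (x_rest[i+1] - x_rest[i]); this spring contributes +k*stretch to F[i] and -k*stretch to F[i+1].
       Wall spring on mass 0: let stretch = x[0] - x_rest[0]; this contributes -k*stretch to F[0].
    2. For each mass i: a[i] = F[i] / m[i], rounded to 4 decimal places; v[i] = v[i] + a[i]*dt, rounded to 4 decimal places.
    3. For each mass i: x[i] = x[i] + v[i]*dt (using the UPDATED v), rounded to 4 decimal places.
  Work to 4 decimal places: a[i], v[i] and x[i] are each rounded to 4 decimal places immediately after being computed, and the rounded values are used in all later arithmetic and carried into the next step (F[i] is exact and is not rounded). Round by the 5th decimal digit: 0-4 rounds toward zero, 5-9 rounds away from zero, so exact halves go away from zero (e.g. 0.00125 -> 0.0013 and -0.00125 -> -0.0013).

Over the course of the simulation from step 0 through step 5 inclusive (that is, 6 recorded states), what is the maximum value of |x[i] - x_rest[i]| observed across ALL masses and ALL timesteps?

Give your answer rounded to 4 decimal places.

Answer: 2.2548

Derivation:
Step 0: x=[5.0000 10.0000 13.0000 17.0000] v=[0.0000 0.0000 2.0000 0.0000]
Step 1: x=[5.0000 9.6800 13.5600 17.0000] v=[0.0000 -1.6000 2.8000 0.0000]
Step 2: x=[4.9488 9.2320 14.0496 17.0896] v=[-0.2560 -2.2400 2.4480 0.4480]
Step 3: x=[4.7911 8.8695 14.2548 17.3328] v=[-0.7885 -1.8125 1.0259 1.2160]
Step 4: x=[4.5194 8.7161 14.0908 17.7235] v=[-1.3587 -0.7670 -0.8199 1.9536]
Step 5: x=[4.1960 8.7512 13.6481 18.1730] v=[-1.6169 0.1754 -2.2135 2.2474]
Max displacement = 2.2548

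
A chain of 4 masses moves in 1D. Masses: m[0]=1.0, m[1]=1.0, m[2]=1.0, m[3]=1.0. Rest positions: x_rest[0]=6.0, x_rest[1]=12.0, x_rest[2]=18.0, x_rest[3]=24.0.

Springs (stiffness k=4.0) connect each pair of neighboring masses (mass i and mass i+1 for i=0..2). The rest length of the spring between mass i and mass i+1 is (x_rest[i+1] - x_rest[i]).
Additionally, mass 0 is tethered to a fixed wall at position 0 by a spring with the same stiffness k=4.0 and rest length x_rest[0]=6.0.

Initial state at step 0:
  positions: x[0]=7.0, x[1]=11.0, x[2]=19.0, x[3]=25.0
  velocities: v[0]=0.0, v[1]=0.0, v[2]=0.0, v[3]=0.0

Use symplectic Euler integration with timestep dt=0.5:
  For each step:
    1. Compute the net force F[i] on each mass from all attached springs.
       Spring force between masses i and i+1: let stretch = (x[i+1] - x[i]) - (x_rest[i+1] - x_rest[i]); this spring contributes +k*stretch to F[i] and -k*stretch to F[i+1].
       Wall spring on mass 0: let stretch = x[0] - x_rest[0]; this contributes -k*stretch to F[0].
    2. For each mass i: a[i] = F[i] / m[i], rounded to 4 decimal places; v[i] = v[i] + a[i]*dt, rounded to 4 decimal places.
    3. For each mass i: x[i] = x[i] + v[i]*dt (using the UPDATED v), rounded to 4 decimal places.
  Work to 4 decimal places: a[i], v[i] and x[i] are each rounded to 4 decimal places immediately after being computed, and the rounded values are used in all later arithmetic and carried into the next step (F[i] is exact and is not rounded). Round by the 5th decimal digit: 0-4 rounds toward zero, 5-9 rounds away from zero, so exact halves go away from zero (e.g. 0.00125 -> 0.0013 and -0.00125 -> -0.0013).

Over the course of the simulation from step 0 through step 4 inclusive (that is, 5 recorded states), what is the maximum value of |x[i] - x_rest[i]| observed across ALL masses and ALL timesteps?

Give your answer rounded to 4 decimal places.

Step 0: x=[7.0000 11.0000 19.0000 25.0000] v=[0.0000 0.0000 0.0000 0.0000]
Step 1: x=[4.0000 15.0000 17.0000 25.0000] v=[-6.0000 8.0000 -4.0000 0.0000]
Step 2: x=[8.0000 10.0000 21.0000 23.0000] v=[8.0000 -10.0000 8.0000 -4.0000]
Step 3: x=[6.0000 14.0000 16.0000 25.0000] v=[-4.0000 8.0000 -10.0000 4.0000]
Step 4: x=[6.0000 12.0000 18.0000 24.0000] v=[0.0000 -4.0000 4.0000 -2.0000]
Max displacement = 3.0000

Answer: 3.0000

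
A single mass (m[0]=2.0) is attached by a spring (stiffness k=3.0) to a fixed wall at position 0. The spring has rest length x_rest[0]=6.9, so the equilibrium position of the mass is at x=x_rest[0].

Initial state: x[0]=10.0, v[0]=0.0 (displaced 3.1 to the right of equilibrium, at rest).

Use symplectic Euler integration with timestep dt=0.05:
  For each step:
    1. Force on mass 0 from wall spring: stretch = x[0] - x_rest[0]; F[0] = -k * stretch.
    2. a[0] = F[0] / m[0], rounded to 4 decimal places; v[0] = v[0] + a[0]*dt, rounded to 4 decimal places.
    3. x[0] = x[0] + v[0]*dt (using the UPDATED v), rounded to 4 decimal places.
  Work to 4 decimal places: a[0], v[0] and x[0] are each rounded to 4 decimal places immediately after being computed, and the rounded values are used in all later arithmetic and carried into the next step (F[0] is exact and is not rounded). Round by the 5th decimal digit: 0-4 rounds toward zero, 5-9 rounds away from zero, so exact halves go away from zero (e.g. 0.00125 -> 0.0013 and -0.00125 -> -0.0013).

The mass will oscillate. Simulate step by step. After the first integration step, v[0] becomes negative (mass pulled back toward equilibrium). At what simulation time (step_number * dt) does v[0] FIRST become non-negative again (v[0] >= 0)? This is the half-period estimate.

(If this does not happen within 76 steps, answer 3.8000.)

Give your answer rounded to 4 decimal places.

Step 0: x=[10.0000] v=[0.0000]
Step 1: x=[9.9884] v=[-0.2325]
Step 2: x=[9.9652] v=[-0.4641]
Step 3: x=[9.9305] v=[-0.6940]
Step 4: x=[9.8844] v=[-0.9213]
Step 5: x=[9.8271] v=[-1.1451]
Step 6: x=[9.7589] v=[-1.3646]
Step 7: x=[9.6800] v=[-1.5790]
Step 8: x=[9.5906] v=[-1.7875]
Step 9: x=[9.4911] v=[-1.9893]
Step 10: x=[9.3819] v=[-2.1836]
Step 11: x=[9.2634] v=[-2.3697]
Step 12: x=[9.1361] v=[-2.5470]
Step 13: x=[9.0004] v=[-2.7147]
Step 14: x=[8.8568] v=[-2.8722]
Step 15: x=[8.7059] v=[-3.0190]
Step 16: x=[8.5482] v=[-3.1544]
Step 17: x=[8.3843] v=[-3.2780]
Step 18: x=[8.2148] v=[-3.3893]
Step 19: x=[8.0404] v=[-3.4879]
Step 20: x=[7.8617] v=[-3.5734]
Step 21: x=[7.6794] v=[-3.6455]
Step 22: x=[7.4942] v=[-3.7040]
Step 23: x=[7.3068] v=[-3.7486]
Step 24: x=[7.1178] v=[-3.7791]
Step 25: x=[6.9280] v=[-3.7954]
Step 26: x=[6.7381] v=[-3.7975]
Step 27: x=[6.5488] v=[-3.7854]
Step 28: x=[6.3608] v=[-3.7591]
Step 29: x=[6.1749] v=[-3.7187]
Step 30: x=[5.9917] v=[-3.6643]
Step 31: x=[5.8119] v=[-3.5962]
Step 32: x=[5.6362] v=[-3.5146]
Step 33: x=[5.4652] v=[-3.4198]
Step 34: x=[5.2996] v=[-3.3122]
Step 35: x=[5.1400] v=[-3.1922]
Step 36: x=[4.9870] v=[-3.0602]
Step 37: x=[4.8412] v=[-2.9167]
Step 38: x=[4.7031] v=[-2.7623]
Step 39: x=[4.5732] v=[-2.5975]
Step 40: x=[4.4521] v=[-2.4230]
Step 41: x=[4.3401] v=[-2.2394]
Step 42: x=[4.2377] v=[-2.0474]
Step 43: x=[4.1453] v=[-1.8477]
Step 44: x=[4.0632] v=[-1.6411]
Step 45: x=[3.9918] v=[-1.4283]
Step 46: x=[3.9313] v=[-1.2102]
Step 47: x=[3.8819] v=[-0.9875]
Step 48: x=[3.8438] v=[-0.7611]
Step 49: x=[3.8172] v=[-0.5319]
Step 50: x=[3.8022] v=[-0.3007]
Step 51: x=[3.7988] v=[-0.0684]
Step 52: x=[3.8070] v=[0.1642]
First v>=0 after going negative at step 52, time=2.6000

Answer: 2.6000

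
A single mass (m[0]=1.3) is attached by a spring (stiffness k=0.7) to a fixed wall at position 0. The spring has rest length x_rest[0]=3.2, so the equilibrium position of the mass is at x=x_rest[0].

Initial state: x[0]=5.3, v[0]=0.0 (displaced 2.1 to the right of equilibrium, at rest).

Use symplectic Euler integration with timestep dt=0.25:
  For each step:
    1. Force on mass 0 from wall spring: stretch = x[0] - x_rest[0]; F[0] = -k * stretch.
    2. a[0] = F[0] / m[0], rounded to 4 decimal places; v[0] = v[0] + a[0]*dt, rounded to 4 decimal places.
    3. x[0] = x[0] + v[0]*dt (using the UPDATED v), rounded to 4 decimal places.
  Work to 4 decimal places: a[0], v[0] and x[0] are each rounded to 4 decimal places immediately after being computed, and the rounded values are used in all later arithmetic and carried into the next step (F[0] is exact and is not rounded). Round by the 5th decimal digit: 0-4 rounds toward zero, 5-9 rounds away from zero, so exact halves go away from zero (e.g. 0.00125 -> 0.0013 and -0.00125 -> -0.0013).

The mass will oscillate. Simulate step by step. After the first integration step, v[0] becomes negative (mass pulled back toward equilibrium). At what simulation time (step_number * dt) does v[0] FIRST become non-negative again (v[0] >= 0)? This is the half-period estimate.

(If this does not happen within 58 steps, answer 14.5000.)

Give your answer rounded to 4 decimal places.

Step 0: x=[5.3000] v=[0.0000]
Step 1: x=[5.2293] v=[-0.2827]
Step 2: x=[5.0903] v=[-0.5559]
Step 3: x=[4.8877] v=[-0.8104]
Step 4: x=[4.6283] v=[-1.0376]
Step 5: x=[4.3208] v=[-1.2299]
Step 6: x=[3.9756] v=[-1.3808]
Step 7: x=[3.6043] v=[-1.4852]
Step 8: x=[3.2194] v=[-1.5396]
Step 9: x=[2.8339] v=[-1.5422]
Step 10: x=[2.4607] v=[-1.4929]
Step 11: x=[2.1124] v=[-1.3934]
Step 12: x=[1.8007] v=[-1.2470]
Step 13: x=[1.5361] v=[-1.0586]
Step 14: x=[1.3275] v=[-0.8346]
Step 15: x=[1.1819] v=[-0.5825]
Step 16: x=[1.1042] v=[-0.3108]
Step 17: x=[1.0970] v=[-0.0287]
Step 18: x=[1.1606] v=[0.2544]
First v>=0 after going negative at step 18, time=4.5000

Answer: 4.5000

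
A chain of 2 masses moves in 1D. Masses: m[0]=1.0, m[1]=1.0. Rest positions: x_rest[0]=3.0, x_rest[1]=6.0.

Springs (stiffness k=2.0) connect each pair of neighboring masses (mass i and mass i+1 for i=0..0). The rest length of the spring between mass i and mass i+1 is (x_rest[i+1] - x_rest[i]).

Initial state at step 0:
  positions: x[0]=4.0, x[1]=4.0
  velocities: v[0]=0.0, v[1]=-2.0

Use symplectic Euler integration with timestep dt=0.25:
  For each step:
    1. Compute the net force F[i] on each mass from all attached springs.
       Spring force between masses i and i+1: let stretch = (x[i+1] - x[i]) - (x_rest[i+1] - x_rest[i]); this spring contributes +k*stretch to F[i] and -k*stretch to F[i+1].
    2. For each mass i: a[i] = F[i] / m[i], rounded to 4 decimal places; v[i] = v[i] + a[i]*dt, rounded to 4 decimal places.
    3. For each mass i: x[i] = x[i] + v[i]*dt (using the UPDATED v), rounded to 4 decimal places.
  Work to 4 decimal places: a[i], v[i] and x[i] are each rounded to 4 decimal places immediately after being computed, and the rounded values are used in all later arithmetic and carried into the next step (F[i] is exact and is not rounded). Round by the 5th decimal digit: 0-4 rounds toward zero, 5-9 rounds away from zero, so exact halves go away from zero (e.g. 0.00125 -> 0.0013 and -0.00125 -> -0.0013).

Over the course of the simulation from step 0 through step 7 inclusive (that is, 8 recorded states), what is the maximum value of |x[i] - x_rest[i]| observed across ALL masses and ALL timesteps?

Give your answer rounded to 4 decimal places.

Step 0: x=[4.0000 4.0000] v=[0.0000 -2.0000]
Step 1: x=[3.6250 3.8750] v=[-1.5000 -0.5000]
Step 2: x=[2.9063 4.0938] v=[-2.8750 0.8750]
Step 3: x=[1.9610 4.5391] v=[-3.7813 1.7813]
Step 4: x=[0.9629 5.0372] v=[-3.9923 1.9923]
Step 5: x=[0.0991 5.4010] v=[-3.4552 1.4552]
Step 6: x=[-0.4770 5.4771] v=[-2.3043 0.3043]
Step 7: x=[-0.6838 5.1839] v=[-0.8273 -1.1728]
Max displacement = 3.6838

Answer: 3.6838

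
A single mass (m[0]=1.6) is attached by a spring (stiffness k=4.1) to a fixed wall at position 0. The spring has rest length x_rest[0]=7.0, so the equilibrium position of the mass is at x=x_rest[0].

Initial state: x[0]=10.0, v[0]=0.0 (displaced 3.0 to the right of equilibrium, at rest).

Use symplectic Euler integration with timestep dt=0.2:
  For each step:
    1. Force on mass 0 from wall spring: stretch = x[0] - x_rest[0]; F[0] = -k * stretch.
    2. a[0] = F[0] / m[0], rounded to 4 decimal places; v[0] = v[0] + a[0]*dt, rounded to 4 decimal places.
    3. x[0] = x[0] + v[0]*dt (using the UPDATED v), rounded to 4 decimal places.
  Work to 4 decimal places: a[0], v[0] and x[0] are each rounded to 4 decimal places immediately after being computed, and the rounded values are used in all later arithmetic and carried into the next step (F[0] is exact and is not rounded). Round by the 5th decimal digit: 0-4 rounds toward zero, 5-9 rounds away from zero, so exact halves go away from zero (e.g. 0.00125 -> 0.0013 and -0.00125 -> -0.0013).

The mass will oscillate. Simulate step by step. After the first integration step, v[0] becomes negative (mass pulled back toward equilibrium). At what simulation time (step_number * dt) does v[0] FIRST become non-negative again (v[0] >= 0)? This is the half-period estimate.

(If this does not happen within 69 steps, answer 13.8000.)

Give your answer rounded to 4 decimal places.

Step 0: x=[10.0000] v=[0.0000]
Step 1: x=[9.6925] v=[-1.5375]
Step 2: x=[9.1090] v=[-2.9174]
Step 3: x=[8.3093] v=[-3.9983]
Step 4: x=[7.3754] v=[-4.6693]
Step 5: x=[6.4031] v=[-4.8617]
Step 6: x=[5.4919] v=[-4.5558]
Step 7: x=[4.7353] v=[-3.7829]
Step 8: x=[4.2109] v=[-2.6222]
Step 9: x=[3.9723] v=[-1.1928]
Step 10: x=[4.0441] v=[0.3589]
First v>=0 after going negative at step 10, time=2.0000

Answer: 2.0000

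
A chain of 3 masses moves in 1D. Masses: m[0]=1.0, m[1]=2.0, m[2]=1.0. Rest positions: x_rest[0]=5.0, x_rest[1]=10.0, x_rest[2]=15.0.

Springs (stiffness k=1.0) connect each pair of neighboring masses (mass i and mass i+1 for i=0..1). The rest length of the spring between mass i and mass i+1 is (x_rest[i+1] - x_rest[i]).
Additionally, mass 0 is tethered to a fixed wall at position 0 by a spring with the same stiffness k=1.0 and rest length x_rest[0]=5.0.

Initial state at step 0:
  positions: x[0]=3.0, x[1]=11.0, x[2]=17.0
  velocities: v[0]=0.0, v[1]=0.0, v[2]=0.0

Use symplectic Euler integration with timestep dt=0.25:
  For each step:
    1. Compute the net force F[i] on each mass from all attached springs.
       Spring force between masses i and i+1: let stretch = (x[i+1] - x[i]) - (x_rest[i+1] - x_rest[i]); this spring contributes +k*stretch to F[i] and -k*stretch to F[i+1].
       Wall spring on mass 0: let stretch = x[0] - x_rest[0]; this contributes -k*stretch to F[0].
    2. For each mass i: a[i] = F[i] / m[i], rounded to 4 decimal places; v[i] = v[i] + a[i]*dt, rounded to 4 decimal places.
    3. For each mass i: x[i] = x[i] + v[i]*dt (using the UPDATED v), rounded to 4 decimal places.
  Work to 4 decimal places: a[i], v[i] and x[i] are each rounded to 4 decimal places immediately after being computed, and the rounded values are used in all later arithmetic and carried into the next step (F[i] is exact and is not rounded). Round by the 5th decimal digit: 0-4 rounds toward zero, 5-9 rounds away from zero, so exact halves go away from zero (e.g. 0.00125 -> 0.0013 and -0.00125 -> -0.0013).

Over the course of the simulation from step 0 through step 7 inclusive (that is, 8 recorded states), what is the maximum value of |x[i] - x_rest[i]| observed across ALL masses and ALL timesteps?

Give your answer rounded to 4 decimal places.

Step 0: x=[3.0000 11.0000 17.0000] v=[0.0000 0.0000 0.0000]
Step 1: x=[3.3125 10.9375 16.9375] v=[1.2500 -0.2500 -0.2500]
Step 2: x=[3.8945 10.8242 16.8125] v=[2.3281 -0.4531 -0.5000]
Step 3: x=[4.6662 10.6815 16.6257] v=[3.0869 -0.5708 -0.7471]
Step 4: x=[5.5223 10.5366 16.3799] v=[3.4242 -0.5797 -0.9832]
Step 5: x=[6.3466 10.4176 16.0814] v=[3.2972 -0.4761 -1.1940]
Step 6: x=[7.0287 10.3484 15.7414] v=[2.7283 -0.2770 -1.3600]
Step 7: x=[7.4790 10.3440 15.3768] v=[1.8011 -0.0178 -1.4583]
Max displacement = 2.4790

Answer: 2.4790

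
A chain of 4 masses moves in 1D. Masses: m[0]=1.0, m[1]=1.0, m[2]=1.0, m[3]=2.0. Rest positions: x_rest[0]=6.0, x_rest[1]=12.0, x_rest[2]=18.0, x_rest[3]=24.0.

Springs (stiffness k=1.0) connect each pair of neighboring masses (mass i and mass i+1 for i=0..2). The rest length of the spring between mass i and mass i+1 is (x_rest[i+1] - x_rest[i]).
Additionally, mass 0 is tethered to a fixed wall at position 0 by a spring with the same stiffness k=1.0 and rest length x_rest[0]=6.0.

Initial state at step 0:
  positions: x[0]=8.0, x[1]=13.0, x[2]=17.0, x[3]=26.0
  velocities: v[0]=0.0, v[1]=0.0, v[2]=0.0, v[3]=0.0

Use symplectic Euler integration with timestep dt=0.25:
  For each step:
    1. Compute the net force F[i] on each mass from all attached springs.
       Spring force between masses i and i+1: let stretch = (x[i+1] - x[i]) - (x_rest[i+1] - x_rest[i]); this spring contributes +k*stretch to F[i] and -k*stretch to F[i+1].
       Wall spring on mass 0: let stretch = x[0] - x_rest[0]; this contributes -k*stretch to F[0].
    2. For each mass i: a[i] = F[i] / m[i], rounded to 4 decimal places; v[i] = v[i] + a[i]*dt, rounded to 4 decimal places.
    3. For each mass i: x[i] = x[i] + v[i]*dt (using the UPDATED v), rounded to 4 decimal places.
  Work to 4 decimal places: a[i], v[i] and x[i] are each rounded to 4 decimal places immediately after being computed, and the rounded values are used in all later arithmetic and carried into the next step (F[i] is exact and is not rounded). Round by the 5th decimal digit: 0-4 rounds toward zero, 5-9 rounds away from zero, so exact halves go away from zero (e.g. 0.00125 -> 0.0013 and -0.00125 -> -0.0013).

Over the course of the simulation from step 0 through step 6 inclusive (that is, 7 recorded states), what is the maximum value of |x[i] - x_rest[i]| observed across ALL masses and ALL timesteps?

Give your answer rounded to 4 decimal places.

Step 0: x=[8.0000 13.0000 17.0000 26.0000] v=[0.0000 0.0000 0.0000 0.0000]
Step 1: x=[7.8125 12.9375 17.3125 25.9063] v=[-0.7500 -0.2500 1.2500 -0.3750]
Step 2: x=[7.4570 12.8281 17.8887 25.7315] v=[-1.4219 -0.4375 2.3047 -0.6992]
Step 3: x=[6.9712 12.6993 18.6388 25.4991] v=[-1.9434 -0.5151 3.0003 -0.9296]
Step 4: x=[6.4077 12.5837 19.4464 25.2398] v=[-2.2542 -0.4623 3.2305 -1.0372]
Step 5: x=[5.8297 12.5111 20.1872 24.9870] v=[-2.3121 -0.2906 2.9632 -1.0114]
Step 6: x=[5.3049 12.5006 20.7482 24.7717] v=[-2.0992 -0.0419 2.2441 -0.8614]
Max displacement = 2.7482

Answer: 2.7482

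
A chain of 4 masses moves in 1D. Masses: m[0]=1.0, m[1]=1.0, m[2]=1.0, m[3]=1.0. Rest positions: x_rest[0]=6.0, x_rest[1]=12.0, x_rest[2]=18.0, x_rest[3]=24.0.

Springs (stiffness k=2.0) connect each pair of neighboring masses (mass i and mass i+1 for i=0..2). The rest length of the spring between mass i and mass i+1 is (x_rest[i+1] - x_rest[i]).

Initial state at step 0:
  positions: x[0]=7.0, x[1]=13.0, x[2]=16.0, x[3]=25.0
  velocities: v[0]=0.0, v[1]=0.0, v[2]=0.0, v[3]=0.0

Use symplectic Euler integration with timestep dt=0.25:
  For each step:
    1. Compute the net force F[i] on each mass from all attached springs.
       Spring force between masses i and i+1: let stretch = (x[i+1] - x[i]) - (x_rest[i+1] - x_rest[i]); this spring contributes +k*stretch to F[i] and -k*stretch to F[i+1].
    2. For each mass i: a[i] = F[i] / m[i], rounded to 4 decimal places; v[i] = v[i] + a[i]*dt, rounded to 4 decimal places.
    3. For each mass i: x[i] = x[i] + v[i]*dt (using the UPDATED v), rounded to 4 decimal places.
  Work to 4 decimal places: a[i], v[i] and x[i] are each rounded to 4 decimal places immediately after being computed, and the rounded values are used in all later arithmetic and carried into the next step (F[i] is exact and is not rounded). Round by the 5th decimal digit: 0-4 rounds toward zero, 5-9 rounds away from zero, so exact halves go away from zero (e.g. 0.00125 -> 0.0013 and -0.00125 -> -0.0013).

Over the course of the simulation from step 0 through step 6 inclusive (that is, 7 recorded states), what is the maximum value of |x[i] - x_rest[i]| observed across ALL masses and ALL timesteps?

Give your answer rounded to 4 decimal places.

Answer: 2.1337

Derivation:
Step 0: x=[7.0000 13.0000 16.0000 25.0000] v=[0.0000 0.0000 0.0000 0.0000]
Step 1: x=[7.0000 12.6250 16.7500 24.6250] v=[0.0000 -1.5000 3.0000 -1.5000]
Step 2: x=[6.9531 12.0625 17.9688 24.0156] v=[-0.1875 -2.2500 4.8750 -2.4375]
Step 3: x=[6.7949 11.5996 19.2051 23.4004] v=[-0.6328 -1.8516 4.9453 -2.4609]
Step 4: x=[6.4873 11.4868 20.0152 23.0108] v=[-1.2305 -0.4512 3.2402 -1.5586]
Step 5: x=[6.0546 11.8151 20.1337 22.9967] v=[-1.7308 1.3133 0.4738 -0.0564]
Step 6: x=[5.5920 12.4632 19.5702 23.3747] v=[-1.8506 2.5924 -2.2540 1.5121]
Max displacement = 2.1337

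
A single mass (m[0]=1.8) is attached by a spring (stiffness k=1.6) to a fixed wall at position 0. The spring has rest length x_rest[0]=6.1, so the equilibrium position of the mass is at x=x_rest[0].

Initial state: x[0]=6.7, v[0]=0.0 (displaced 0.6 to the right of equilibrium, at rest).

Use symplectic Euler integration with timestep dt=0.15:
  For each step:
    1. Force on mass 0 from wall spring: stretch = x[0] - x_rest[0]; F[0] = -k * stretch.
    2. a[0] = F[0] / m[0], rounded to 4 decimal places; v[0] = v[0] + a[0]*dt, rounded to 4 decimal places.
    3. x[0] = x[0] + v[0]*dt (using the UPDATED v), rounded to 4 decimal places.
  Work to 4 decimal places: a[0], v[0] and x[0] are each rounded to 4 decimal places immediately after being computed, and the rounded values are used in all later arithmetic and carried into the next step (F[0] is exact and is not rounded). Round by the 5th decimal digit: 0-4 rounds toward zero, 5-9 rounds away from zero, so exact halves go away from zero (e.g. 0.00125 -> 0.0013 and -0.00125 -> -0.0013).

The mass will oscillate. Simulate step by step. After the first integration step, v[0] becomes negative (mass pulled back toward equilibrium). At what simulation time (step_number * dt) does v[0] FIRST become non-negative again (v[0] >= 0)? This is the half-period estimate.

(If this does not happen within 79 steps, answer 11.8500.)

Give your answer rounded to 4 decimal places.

Answer: 3.4500

Derivation:
Step 0: x=[6.7000] v=[0.0000]
Step 1: x=[6.6880] v=[-0.0800]
Step 2: x=[6.6642] v=[-0.1584]
Step 3: x=[6.6292] v=[-0.2336]
Step 4: x=[6.5836] v=[-0.3042]
Step 5: x=[6.5283] v=[-0.3687]
Step 6: x=[6.4644] v=[-0.4258]
Step 7: x=[6.3932] v=[-0.4744]
Step 8: x=[6.3162] v=[-0.5135]
Step 9: x=[6.2349] v=[-0.5423]
Step 10: x=[6.1509] v=[-0.5603]
Step 11: x=[6.0658] v=[-0.5671]
Step 12: x=[5.9814] v=[-0.5625]
Step 13: x=[5.8994] v=[-0.5467]
Step 14: x=[5.8214] v=[-0.5200]
Step 15: x=[5.7490] v=[-0.4829]
Step 16: x=[5.6836] v=[-0.4361]
Step 17: x=[5.6265] v=[-0.3806]
Step 18: x=[5.5789] v=[-0.3175]
Step 19: x=[5.5417] v=[-0.2480]
Step 20: x=[5.5157] v=[-0.1736]
Step 21: x=[5.5013] v=[-0.0957]
Step 22: x=[5.4989] v=[-0.0159]
Step 23: x=[5.5085] v=[0.0642]
First v>=0 after going negative at step 23, time=3.4500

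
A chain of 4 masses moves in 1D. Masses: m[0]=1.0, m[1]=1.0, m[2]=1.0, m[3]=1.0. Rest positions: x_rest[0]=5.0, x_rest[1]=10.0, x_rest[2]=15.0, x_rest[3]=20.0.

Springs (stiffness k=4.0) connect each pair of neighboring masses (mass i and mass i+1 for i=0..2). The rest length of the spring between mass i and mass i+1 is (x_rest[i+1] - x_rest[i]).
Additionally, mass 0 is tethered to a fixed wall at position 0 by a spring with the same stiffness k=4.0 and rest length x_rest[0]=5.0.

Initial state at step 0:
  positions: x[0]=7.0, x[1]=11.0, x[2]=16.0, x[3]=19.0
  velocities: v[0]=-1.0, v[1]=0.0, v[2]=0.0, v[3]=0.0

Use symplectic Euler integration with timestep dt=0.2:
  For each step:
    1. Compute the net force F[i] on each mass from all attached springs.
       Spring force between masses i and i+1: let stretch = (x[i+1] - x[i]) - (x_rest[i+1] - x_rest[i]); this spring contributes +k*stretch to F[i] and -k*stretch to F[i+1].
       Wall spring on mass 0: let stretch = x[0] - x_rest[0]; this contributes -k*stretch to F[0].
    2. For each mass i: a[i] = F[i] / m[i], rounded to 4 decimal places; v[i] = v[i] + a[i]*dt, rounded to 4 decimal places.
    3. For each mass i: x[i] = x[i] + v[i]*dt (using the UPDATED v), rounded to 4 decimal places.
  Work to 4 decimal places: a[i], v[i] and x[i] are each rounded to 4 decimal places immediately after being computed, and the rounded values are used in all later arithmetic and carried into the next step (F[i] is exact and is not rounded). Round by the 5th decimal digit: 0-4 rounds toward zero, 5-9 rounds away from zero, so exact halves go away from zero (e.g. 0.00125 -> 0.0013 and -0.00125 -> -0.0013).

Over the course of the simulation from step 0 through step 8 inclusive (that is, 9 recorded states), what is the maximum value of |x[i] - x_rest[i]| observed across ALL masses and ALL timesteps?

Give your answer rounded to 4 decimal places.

Step 0: x=[7.0000 11.0000 16.0000 19.0000] v=[-1.0000 0.0000 0.0000 0.0000]
Step 1: x=[6.3200 11.1600 15.6800 19.3200] v=[-3.4000 0.8000 -1.6000 1.6000]
Step 2: x=[5.4032 11.2688 15.2192 19.8576] v=[-4.5840 0.5440 -2.3040 2.6880]
Step 3: x=[4.5604 11.0712 14.8685 20.4531] v=[-4.2141 -0.9882 -1.7536 2.9773]
Step 4: x=[4.0296 10.4394 14.8037 20.9550] v=[-2.6538 -3.1590 -0.3238 2.5096]
Step 5: x=[3.8797 9.4803 15.0249 21.2727] v=[-0.7496 -4.7954 1.1058 1.5886]
Step 6: x=[4.0051 8.5123 15.3586 21.3908] v=[0.6271 -4.8402 1.6684 0.5904]
Step 7: x=[4.2109 7.9185 15.5620 21.3437] v=[1.0288 -2.9689 1.0171 -0.2354]
Step 8: x=[4.3361 7.9545 15.4675 21.1715] v=[0.6262 0.1798 -0.4723 -0.8608]
Max displacement = 2.0815

Answer: 2.0815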